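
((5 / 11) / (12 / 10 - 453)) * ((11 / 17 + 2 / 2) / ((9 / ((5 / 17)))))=-3500 / 64632249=-0.00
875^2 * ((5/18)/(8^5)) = 3828125/589824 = 6.49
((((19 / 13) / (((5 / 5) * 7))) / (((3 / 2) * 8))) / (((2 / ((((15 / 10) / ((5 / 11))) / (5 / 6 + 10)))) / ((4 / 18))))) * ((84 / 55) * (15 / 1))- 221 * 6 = -1325.99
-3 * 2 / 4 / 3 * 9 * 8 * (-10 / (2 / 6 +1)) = 270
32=32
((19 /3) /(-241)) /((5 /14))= -266 /3615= -0.07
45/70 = 9/14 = 0.64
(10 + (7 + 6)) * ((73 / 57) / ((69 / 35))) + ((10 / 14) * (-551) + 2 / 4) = -905243 / 2394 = -378.13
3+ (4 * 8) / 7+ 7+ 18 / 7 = 120 / 7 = 17.14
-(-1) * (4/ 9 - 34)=-33.56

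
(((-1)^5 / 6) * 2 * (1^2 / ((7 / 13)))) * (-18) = 78 / 7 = 11.14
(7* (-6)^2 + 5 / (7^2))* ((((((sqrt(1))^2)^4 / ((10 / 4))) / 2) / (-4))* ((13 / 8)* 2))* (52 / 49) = -2087657 / 48020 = -43.47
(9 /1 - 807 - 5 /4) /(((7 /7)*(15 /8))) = -6394 /15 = -426.27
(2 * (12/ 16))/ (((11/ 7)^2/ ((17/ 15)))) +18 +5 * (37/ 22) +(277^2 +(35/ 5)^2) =46467084/ 605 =76805.10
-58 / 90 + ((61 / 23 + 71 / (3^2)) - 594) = -604547 / 1035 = -584.10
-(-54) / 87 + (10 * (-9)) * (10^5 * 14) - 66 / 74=-135198000291 / 1073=-126000000.27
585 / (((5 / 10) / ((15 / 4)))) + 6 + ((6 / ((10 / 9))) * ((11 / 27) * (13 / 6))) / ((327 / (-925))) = 4296796 / 981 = 4380.02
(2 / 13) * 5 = 10 / 13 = 0.77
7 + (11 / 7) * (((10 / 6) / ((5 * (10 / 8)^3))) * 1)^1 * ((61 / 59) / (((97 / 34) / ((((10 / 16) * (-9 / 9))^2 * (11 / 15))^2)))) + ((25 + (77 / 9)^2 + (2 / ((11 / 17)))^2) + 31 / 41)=297533321554981 / 2575704368160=115.52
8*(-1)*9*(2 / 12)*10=-120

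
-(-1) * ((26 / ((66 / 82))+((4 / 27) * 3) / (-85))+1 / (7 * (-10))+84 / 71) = 279931831 / 8364510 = 33.47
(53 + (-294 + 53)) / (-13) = 188 / 13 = 14.46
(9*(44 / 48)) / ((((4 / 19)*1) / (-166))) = -52041 / 8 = -6505.12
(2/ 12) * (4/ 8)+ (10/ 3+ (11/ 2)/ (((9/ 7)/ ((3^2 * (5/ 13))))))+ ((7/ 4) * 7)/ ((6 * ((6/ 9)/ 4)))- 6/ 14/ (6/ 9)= 8144/ 273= 29.83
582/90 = 97/15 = 6.47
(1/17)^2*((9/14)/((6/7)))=3/1156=0.00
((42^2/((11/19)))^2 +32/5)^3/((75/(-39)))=-416065035949721179351.77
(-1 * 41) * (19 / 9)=-779 / 9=-86.56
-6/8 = -3/4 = -0.75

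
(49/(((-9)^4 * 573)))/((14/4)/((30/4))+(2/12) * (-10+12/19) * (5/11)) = -51205/954901062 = -0.00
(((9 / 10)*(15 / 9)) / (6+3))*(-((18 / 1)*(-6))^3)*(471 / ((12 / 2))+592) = 140772816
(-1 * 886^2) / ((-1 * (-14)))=-56071.14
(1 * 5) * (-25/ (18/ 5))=-625/ 18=-34.72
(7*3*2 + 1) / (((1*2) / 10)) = 215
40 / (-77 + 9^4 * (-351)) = -10 / 575747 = -0.00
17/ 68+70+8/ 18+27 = 3517/ 36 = 97.69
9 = 9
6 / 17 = 0.35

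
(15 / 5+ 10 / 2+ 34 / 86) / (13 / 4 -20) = -1444 / 2881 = -0.50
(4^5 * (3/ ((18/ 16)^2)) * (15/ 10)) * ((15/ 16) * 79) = 808960/ 3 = 269653.33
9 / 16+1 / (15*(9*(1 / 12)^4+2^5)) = 3330093 / 5898320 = 0.56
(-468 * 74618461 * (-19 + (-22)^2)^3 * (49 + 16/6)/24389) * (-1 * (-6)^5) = -1410644872561605847920000/24389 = -57839389583894618390.26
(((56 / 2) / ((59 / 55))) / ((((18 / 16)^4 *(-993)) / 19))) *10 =-1198489600 / 384389307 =-3.12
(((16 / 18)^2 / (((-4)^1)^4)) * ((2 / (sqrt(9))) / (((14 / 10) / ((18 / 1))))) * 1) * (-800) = -21.16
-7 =-7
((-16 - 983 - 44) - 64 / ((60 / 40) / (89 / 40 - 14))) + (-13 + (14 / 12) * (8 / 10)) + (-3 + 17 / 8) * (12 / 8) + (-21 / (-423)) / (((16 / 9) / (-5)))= -312523 / 564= -554.12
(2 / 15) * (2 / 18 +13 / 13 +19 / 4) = 211 / 270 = 0.78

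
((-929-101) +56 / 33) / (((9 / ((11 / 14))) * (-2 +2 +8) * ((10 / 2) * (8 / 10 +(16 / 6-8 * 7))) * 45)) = 16967 / 17871840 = 0.00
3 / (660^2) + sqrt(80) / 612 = 1 / 145200 + sqrt(5) / 153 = 0.01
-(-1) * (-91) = -91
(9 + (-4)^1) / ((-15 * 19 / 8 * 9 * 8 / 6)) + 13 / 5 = 2.59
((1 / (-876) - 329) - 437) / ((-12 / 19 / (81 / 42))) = 38247969 / 16352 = 2339.04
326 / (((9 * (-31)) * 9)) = -326 / 2511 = -0.13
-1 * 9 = -9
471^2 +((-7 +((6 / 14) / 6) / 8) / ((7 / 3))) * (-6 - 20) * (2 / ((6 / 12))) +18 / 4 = 10885698 / 49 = 222157.10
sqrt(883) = 29.72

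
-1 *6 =-6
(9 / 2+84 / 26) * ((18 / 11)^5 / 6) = 31650264 / 2093663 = 15.12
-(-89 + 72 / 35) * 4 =12172 / 35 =347.77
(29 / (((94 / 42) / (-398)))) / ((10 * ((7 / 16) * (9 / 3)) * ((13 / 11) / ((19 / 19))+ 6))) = -1015696 / 18565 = -54.71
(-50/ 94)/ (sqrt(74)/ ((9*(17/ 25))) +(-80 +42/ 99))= 11570625*sqrt(74)/ 842737129622 +2817468225/ 421368564811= 0.01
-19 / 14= -1.36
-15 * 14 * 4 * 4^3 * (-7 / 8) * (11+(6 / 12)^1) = 540960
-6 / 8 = -3 / 4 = -0.75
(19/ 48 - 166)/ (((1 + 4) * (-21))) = 7949/ 5040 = 1.58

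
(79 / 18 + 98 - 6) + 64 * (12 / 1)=15559 / 18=864.39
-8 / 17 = -0.47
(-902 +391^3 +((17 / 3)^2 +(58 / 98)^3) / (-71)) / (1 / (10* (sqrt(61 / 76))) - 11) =-75383334243874887175 / 13870738745766 - 22468952084612485* sqrt(1159) / 13870738745766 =-5489849.58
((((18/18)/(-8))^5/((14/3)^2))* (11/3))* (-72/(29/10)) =1485/11640832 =0.00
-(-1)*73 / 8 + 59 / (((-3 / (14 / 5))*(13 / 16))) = -91493 / 1560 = -58.65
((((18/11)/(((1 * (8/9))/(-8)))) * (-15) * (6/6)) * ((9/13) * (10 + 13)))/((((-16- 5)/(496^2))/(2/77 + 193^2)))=-118310792463936000/77077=-1534968829403.53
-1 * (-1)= 1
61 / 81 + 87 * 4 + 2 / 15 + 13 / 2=355.39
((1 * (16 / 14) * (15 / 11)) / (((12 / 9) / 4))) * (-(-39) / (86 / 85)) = 596700 / 3311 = 180.22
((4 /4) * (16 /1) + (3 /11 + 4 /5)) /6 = 313 /110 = 2.85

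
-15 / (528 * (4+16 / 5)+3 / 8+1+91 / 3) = -1800 / 459997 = -0.00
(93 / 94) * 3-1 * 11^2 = -11095 / 94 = -118.03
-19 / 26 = -0.73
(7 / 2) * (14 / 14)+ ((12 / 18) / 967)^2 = 58910615 / 16831602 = 3.50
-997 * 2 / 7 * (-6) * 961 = 11497404 / 7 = 1642486.29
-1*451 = -451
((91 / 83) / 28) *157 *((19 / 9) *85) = 1103.15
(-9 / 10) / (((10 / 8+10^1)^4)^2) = -32768 / 9341736328125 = -0.00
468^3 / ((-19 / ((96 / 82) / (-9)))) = 546683904 / 779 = 701776.51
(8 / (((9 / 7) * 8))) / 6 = 7 / 54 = 0.13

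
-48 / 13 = -3.69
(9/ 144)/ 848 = 1/ 13568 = 0.00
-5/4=-1.25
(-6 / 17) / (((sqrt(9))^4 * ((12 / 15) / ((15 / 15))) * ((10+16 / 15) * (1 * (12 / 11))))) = -275 / 609552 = -0.00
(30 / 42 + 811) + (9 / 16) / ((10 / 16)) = 56883 / 70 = 812.61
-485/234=-2.07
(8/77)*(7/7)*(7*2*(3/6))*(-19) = -152/11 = -13.82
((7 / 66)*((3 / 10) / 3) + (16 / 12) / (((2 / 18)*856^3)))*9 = 823230381 / 8624302720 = 0.10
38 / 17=2.24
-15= -15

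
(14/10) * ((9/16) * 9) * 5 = 567/16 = 35.44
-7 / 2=-3.50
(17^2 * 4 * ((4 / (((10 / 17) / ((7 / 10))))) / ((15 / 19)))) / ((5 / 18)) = 15682296 / 625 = 25091.67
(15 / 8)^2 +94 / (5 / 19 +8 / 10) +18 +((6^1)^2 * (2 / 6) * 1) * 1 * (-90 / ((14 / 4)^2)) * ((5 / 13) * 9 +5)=-2619042511 / 4117568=-636.07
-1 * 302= -302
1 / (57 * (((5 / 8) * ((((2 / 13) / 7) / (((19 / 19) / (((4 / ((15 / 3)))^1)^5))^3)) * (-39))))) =-0.93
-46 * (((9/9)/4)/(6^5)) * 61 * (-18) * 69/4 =32269/1152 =28.01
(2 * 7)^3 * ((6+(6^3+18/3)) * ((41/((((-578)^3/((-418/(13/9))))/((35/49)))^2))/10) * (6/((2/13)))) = 868211636985/7574089083986893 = 0.00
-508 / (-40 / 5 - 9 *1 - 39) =127 / 14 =9.07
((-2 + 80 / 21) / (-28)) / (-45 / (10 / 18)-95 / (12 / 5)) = 38 / 70903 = 0.00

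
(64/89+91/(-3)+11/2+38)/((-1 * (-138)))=0.10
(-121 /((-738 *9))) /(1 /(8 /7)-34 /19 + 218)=9196 /109583037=0.00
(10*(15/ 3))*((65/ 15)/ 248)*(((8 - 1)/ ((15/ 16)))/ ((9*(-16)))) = -455/ 10044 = -0.05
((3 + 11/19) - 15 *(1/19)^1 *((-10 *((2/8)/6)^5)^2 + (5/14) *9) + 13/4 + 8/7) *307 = 167478709916232217/100388686528512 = 1668.30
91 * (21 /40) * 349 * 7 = 4668573 /40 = 116714.32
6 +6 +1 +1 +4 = 18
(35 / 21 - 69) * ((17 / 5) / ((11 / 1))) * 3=-3434 / 55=-62.44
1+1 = 2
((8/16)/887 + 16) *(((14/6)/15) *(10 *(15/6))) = 62.22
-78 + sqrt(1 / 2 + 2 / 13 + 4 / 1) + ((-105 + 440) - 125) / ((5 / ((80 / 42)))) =2 + 11*sqrt(26) / 26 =4.16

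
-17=-17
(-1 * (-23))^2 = 529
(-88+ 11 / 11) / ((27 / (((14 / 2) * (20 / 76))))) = -1015 / 171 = -5.94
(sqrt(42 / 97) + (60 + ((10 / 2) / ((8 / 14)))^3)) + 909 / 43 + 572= sqrt(4074) / 97 + 3641065 / 2752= 1323.72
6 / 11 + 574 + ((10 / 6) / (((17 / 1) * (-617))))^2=6257887602755 / 10891892979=574.55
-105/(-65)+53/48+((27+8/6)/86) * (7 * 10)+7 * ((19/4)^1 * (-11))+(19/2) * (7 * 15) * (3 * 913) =73299993847/26832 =2731812.53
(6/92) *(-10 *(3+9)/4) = -45/23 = -1.96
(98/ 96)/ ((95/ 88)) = 539/ 570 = 0.95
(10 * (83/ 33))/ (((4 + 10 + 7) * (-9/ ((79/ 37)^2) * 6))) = -2590015/ 25615359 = -0.10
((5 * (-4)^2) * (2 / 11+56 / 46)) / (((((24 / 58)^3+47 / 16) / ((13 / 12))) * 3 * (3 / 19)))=227469374080 / 2673040887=85.10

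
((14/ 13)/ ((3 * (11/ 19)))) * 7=1862/ 429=4.34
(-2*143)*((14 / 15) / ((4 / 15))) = -1001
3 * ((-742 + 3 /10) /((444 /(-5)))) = 7417 /296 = 25.06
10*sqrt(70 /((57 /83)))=10*sqrt(331170) /57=100.96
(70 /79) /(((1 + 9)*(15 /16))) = 112 /1185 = 0.09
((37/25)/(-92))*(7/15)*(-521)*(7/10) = 944573/345000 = 2.74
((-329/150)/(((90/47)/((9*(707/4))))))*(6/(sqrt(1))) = -10932.34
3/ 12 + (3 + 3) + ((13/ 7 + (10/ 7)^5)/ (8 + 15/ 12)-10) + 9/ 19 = -114954139/ 47261284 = -2.43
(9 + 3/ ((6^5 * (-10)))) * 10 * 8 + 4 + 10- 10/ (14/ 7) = 236195/ 324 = 729.00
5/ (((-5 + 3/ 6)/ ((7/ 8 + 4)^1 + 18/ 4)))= -125/ 12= -10.42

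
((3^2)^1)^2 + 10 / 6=82.67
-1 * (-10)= 10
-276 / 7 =-39.43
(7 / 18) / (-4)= -7 / 72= -0.10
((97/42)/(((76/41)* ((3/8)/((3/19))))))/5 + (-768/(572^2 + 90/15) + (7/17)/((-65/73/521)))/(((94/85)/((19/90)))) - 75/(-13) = -364821190875173/9093246811740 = -40.12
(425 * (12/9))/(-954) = -0.59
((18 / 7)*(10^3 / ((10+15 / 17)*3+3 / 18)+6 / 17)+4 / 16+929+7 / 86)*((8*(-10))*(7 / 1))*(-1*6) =8291493894840 / 2446657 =3388907.35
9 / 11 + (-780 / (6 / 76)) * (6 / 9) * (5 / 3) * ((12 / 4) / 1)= -1086773 / 33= -32932.52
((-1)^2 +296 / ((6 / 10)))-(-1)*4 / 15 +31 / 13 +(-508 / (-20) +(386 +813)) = 22378 / 13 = 1721.38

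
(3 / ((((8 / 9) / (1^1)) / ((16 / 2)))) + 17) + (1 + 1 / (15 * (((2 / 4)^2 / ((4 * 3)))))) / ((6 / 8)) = 248 / 5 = 49.60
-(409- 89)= -320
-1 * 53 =-53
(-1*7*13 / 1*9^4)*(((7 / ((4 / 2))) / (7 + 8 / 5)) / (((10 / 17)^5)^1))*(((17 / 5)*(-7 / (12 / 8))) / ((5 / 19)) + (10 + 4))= 159714403.27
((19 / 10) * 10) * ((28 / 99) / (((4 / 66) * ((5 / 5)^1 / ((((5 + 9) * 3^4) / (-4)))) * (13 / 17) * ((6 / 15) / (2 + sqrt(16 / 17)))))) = -2136645 / 13 - 251370 * sqrt(17) / 13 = -244082.31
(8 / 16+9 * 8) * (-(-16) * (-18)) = -20880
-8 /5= -1.60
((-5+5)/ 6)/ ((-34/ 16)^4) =0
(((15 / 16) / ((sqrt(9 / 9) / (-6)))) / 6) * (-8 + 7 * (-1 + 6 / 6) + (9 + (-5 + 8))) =-15 / 4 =-3.75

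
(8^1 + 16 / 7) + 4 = 100 / 7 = 14.29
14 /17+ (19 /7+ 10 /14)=506 /119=4.25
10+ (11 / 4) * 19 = 249 / 4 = 62.25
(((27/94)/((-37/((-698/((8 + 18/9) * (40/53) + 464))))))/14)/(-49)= -499419/29814306368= -0.00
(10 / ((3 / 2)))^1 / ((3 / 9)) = 20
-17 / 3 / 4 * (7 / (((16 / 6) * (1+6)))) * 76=-323 / 8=-40.38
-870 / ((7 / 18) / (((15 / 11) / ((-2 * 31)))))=117450 / 2387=49.20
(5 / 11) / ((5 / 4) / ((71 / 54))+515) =142 / 161183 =0.00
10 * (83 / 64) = 415 / 32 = 12.97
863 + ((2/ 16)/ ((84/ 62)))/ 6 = 1739839/ 2016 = 863.02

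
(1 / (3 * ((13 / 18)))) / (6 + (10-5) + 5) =3 / 104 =0.03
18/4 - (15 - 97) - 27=119/2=59.50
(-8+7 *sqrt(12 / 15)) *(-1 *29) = 232-406 *sqrt(5) / 5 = 50.43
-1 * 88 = -88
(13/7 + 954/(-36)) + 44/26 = -4177/182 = -22.95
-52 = -52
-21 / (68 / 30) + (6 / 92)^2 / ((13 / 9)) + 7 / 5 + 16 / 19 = -311851167 / 44425420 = -7.02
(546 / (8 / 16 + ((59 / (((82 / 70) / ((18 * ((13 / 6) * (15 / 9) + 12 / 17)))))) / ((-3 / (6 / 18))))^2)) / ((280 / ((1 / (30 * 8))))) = 511556877 / 11906027413583200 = 0.00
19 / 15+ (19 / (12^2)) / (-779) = 37387 / 29520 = 1.27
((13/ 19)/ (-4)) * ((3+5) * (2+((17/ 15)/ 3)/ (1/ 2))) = -3224/ 855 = -3.77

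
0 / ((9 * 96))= 0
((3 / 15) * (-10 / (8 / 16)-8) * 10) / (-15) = 56 / 15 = 3.73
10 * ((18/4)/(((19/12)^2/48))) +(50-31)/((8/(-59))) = 2083639/2888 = 721.48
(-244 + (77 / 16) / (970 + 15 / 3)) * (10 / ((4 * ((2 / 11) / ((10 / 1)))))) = -41869553 / 1248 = -33549.32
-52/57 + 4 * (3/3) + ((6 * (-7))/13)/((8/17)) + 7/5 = -35237/14820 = -2.38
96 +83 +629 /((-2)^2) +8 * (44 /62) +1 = 42523 /124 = 342.93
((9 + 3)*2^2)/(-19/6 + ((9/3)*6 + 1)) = 288/95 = 3.03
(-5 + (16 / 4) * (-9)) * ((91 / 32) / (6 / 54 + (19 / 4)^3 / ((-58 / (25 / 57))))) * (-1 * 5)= -19475820 / 23363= -833.62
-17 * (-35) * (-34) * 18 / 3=-121380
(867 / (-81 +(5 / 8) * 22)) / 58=-1734 / 7801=-0.22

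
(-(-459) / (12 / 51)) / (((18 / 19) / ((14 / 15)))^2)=5112121 / 2700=1893.38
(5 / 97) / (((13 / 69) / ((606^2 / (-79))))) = -126696420 / 99619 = -1271.81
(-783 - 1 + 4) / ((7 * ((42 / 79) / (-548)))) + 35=114891.33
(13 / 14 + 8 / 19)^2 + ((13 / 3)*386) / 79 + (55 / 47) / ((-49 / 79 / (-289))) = 447860535775 / 788151084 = 568.24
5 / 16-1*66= -1051 / 16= -65.69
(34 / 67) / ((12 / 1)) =17 / 402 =0.04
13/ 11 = 1.18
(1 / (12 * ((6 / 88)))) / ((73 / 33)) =121 / 219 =0.55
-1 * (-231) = 231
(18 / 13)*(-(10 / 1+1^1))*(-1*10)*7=13860 / 13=1066.15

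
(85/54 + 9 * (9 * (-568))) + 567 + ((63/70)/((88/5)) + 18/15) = -1079611033/23760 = -45438.17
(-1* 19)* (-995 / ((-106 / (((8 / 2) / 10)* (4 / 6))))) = -7562 / 159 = -47.56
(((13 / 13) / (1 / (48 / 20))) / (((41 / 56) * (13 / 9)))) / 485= 6048 / 1292525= 0.00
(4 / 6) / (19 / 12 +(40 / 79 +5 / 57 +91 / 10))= 60040 / 1015641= 0.06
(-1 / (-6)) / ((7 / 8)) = 0.19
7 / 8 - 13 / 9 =-41 / 72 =-0.57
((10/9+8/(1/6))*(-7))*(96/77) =-14144/33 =-428.61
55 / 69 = 0.80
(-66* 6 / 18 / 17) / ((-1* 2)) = 11 / 17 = 0.65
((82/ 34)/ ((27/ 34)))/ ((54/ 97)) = 3977/ 729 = 5.46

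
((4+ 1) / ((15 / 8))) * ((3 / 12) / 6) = 1 / 9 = 0.11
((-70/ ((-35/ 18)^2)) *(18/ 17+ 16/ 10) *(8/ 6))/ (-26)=97632/ 38675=2.52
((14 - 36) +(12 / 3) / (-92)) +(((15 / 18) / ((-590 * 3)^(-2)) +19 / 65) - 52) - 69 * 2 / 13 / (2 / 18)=3902818162 / 1495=2610580.71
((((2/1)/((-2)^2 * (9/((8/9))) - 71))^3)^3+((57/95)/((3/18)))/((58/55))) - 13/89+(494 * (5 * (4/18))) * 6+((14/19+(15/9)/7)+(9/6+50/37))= 980415248839932653948667305/297057061267683602178482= 3300.43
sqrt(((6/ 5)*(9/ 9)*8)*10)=4*sqrt(6)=9.80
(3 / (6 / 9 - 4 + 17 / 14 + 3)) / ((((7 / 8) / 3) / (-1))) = -432 / 37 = -11.68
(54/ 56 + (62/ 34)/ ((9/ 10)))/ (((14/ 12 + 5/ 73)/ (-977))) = -913693331/ 386274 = -2365.40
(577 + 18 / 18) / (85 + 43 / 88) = 50864 / 7523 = 6.76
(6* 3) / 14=9 / 7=1.29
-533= -533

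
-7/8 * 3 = -21/8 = -2.62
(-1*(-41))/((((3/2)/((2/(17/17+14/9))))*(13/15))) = 7380/299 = 24.68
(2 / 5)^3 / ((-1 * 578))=-4 / 36125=-0.00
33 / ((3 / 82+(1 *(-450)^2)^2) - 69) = 902 / 1120837498115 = 0.00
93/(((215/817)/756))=1335852/5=267170.40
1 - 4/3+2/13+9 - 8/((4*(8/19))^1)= 635/156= 4.07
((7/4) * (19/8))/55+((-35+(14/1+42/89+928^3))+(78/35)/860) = 188400951547554381/235743200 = 799178731.55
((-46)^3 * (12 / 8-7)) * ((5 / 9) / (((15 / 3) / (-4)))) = -2141392 / 9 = -237932.44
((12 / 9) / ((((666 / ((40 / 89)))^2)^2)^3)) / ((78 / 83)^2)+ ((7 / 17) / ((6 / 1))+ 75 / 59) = 5631664258309903893515520305802711269451342367876633205984063 / 4203318306648766170305891256395971278583348077097907309142018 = 1.34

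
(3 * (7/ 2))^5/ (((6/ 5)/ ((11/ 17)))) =68819.10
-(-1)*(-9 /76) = -9 /76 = -0.12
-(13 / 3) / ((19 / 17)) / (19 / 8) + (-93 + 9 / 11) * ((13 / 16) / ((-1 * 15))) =1601431 / 476520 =3.36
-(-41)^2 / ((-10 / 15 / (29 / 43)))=146247 / 86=1700.55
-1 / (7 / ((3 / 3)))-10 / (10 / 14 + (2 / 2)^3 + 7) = -551 / 427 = -1.29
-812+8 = -804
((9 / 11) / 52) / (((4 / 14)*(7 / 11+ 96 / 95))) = 0.03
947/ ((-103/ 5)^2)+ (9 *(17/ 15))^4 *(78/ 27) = 207356180501/ 6630625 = 31272.49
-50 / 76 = -25 / 38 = -0.66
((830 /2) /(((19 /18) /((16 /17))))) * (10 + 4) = 1673280 /323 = 5180.43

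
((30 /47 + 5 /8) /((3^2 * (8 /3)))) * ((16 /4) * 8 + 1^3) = 5225 /3008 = 1.74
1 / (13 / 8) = 8 / 13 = 0.62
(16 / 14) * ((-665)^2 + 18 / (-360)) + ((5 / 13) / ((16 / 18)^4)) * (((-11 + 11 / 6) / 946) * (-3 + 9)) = 81003718092469 / 160276480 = 505399.91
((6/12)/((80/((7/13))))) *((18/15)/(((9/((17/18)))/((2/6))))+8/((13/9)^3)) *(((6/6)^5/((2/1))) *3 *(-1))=-16795163/1233835200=-0.01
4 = 4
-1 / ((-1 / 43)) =43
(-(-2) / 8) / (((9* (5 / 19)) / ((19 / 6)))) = 361 / 1080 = 0.33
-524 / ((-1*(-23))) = -524 / 23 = -22.78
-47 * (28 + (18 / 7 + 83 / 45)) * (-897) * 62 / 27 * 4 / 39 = 2737446568 / 8505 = 321863.21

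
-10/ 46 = -5/ 23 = -0.22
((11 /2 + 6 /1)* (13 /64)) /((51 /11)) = 3289 /6528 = 0.50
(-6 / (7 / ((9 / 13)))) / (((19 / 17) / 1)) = -918 / 1729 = -0.53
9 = 9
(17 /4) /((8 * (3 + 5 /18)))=153 /944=0.16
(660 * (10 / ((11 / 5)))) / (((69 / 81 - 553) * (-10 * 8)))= 0.07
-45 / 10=-9 / 2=-4.50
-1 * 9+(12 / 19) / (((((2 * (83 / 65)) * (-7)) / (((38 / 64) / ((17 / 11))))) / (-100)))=-301947 / 39508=-7.64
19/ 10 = 1.90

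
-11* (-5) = 55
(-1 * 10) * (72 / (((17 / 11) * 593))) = -7920 / 10081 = -0.79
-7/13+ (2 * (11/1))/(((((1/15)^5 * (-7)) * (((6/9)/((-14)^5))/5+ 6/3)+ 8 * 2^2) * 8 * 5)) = -94889654440987/182034111124333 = -0.52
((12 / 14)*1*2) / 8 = 3 / 14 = 0.21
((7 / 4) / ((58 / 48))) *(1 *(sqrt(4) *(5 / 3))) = 4.83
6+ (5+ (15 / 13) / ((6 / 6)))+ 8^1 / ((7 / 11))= 2250 / 91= 24.73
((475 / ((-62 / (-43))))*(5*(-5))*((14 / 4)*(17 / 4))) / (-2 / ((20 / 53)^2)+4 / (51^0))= 217015625 / 17794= 12196.00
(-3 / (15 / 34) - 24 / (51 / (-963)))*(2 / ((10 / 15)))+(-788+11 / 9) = 422549 / 765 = 552.35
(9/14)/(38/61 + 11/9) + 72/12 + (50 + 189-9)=3351893/14182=236.35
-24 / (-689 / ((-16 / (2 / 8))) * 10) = -768 / 3445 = -0.22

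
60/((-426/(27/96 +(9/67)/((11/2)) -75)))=8807955/837232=10.52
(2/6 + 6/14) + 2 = 58/21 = 2.76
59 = 59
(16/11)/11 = 16/121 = 0.13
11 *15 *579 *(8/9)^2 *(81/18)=339680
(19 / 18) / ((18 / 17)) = 323 / 324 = 1.00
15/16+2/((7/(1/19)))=2027/2128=0.95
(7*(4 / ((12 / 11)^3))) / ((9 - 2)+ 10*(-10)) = -9317 / 40176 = -0.23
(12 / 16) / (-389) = -3 / 1556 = -0.00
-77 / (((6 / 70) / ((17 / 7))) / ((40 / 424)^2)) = -19.42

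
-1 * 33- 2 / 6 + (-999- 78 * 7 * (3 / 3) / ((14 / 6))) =-3799 / 3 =-1266.33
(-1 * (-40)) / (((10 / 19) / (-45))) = -3420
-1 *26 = -26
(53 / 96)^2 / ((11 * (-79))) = -2809 / 8008704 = -0.00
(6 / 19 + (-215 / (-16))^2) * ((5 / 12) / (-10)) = -879811 / 116736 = -7.54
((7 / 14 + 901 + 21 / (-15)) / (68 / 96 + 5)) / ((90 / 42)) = 252028 / 3425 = 73.58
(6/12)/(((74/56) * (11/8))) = 112/407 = 0.28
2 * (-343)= -686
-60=-60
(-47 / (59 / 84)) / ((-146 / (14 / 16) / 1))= 6909 / 17228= 0.40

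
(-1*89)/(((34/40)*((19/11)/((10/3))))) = -195800/969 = -202.06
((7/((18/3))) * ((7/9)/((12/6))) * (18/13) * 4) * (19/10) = 4.77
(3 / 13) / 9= 1 / 39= 0.03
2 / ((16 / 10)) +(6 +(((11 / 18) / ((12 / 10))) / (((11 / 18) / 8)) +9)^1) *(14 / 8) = 235 / 6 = 39.17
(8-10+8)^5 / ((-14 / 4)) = -15552 / 7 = -2221.71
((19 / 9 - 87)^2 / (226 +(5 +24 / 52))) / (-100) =-1897012 / 6093225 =-0.31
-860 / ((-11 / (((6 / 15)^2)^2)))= 2752 / 1375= 2.00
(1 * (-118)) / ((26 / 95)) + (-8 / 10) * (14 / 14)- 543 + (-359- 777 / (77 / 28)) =-1155797 / 715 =-1616.50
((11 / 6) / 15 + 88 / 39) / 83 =2783 / 97110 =0.03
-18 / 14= -9 / 7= -1.29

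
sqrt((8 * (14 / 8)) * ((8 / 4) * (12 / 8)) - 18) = 2 * sqrt(6) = 4.90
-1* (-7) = 7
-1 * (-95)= 95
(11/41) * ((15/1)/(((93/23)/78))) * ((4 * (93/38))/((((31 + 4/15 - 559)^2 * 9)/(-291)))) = -1076736375/12203630156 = -0.09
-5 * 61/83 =-305/83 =-3.67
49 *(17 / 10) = 833 / 10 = 83.30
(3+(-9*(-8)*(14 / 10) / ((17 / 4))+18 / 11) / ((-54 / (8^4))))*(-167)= 299821613 / 935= 320664.83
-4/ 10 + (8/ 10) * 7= 26/ 5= 5.20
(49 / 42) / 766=7 / 4596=0.00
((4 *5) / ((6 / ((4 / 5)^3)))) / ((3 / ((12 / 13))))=512 / 975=0.53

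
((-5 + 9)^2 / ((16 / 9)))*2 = 18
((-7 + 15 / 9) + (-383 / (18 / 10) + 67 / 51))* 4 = -132680 / 153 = -867.19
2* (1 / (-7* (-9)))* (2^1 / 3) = 4 / 189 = 0.02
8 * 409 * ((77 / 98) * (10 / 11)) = 16360 / 7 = 2337.14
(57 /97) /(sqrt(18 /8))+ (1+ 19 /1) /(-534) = 0.35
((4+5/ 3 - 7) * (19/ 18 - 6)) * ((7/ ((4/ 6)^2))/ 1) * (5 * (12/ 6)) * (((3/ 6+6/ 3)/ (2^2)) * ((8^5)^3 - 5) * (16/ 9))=365331063522320350/ 9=40592340391368927.78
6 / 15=2 / 5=0.40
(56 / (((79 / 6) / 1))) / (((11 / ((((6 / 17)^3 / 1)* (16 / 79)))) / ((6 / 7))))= 995328 / 337282363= 0.00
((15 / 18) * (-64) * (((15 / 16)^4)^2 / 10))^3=-623485636889934539794921875 / 19342813113834066795298816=-32.23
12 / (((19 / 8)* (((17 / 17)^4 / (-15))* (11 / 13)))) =-18720 / 209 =-89.57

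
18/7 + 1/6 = 115/42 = 2.74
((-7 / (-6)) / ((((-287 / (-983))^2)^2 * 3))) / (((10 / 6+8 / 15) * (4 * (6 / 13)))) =60691438048865 / 4605809581296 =13.18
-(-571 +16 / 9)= 5123 / 9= 569.22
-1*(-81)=81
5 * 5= 25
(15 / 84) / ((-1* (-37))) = 5 / 1036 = 0.00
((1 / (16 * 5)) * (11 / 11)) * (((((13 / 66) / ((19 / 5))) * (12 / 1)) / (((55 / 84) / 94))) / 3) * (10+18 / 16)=380653 / 91960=4.14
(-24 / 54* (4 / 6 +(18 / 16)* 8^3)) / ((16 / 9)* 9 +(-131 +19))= 865 / 324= 2.67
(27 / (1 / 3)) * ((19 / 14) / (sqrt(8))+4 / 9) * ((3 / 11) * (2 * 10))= 2160 / 11+23085 * sqrt(2) / 154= 408.36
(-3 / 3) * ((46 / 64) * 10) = -115 / 16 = -7.19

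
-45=-45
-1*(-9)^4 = -6561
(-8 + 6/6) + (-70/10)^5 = -16814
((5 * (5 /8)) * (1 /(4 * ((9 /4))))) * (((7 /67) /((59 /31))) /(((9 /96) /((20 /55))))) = 86800 /1174041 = 0.07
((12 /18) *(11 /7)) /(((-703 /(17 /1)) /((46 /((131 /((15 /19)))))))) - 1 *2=-24582758 /12248369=-2.01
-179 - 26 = -205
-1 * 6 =-6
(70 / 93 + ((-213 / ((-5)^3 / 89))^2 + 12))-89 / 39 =434673526316 / 18890625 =23010.01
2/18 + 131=1180/9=131.11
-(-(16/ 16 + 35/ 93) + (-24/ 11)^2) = -38080/ 11253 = -3.38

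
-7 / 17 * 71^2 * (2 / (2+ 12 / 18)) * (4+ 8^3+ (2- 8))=-1587915 / 2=-793957.50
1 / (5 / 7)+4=27 / 5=5.40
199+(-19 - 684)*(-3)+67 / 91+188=227203 / 91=2496.74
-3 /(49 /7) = -3 /7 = -0.43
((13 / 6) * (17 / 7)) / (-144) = -0.04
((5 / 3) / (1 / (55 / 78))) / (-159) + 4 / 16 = 18053 / 74412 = 0.24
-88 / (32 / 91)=-1001 / 4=-250.25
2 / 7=0.29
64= 64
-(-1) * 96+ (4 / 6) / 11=3170 / 33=96.06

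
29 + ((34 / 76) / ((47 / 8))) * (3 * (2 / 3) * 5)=26577 / 893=29.76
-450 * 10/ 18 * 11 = -2750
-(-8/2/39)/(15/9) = 4/65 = 0.06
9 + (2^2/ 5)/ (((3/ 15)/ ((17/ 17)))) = 13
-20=-20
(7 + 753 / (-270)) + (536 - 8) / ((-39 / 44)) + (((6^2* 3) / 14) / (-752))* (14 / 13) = -65052317 / 109980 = -591.49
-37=-37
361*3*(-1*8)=-8664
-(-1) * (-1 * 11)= -11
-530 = -530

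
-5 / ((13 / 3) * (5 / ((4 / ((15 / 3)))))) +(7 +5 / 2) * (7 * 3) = 25911 / 130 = 199.32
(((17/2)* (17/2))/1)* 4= 289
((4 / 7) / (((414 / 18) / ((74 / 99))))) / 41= 296 / 653499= 0.00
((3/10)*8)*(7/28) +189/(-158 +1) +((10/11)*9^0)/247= -1280008/2132845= -0.60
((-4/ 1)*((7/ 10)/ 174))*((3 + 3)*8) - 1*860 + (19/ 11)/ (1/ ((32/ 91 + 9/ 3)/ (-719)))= -89830408103/ 104359255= -860.78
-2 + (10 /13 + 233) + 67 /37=112352 /481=233.58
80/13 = 6.15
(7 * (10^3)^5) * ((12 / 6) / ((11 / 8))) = 112000000000000000 / 11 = 10181818181818181.82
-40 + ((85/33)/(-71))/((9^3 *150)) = -2049656417/51241410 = -40.00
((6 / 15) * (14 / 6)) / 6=7 / 45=0.16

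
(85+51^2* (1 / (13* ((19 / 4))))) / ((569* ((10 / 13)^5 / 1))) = 896786839 / 1081100000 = 0.83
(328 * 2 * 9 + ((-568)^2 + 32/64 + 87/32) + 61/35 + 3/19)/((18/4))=6991184783/95760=73007.36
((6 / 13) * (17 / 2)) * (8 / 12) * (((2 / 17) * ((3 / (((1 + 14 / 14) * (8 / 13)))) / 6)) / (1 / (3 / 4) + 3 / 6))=0.07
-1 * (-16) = 16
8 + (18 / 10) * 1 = 49 / 5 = 9.80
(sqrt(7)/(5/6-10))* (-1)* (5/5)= 6* sqrt(7)/55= 0.29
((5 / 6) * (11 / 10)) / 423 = 11 / 5076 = 0.00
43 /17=2.53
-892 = -892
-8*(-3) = 24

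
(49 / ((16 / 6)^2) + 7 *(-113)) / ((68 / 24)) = -276.74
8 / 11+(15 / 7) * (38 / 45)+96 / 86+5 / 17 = 666527 / 168861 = 3.95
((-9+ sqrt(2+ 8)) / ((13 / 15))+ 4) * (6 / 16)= -249 / 104+ 45 * sqrt(10) / 104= -1.03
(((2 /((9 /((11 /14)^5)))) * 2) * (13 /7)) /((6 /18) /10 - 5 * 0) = 10468315 /1411788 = 7.41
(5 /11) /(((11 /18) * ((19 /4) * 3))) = 120 /2299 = 0.05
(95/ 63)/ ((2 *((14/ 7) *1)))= 95/ 252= 0.38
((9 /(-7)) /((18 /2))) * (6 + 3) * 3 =-27 /7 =-3.86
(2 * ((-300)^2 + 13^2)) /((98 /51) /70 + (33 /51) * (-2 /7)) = -321903330 /281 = -1145563.45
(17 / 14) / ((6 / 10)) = 85 / 42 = 2.02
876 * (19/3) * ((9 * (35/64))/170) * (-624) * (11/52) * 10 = -14417865/68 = -212027.43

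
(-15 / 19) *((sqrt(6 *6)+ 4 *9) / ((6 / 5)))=-525 / 19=-27.63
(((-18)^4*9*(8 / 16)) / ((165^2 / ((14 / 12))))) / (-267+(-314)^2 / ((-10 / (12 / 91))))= -619164 / 47933545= -0.01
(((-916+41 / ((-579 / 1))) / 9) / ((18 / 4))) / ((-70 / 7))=106081 / 46899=2.26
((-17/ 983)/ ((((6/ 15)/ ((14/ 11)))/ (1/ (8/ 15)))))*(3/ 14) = -3825/ 173008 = -0.02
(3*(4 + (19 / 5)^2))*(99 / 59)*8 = 1095336 / 1475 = 742.60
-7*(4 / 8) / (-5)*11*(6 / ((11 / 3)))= 63 / 5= 12.60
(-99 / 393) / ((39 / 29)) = -319 / 1703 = -0.19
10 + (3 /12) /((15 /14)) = 307 /30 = 10.23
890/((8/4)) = 445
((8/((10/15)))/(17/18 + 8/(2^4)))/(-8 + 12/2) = -54/13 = -4.15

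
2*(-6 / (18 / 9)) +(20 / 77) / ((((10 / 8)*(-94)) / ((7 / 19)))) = -58946 / 9823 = -6.00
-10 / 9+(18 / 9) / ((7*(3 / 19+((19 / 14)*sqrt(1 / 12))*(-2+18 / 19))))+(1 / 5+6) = 3.97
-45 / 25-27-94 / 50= -767 / 25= -30.68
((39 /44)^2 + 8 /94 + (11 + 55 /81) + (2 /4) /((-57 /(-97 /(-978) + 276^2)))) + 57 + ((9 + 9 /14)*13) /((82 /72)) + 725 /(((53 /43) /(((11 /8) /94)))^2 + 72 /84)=-17794048440641309071058521 /36426649130655099657264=-488.49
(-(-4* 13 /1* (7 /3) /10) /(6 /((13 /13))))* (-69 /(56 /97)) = -29003 /120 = -241.69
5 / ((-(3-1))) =-5 / 2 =-2.50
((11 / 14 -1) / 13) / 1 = -3 / 182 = -0.02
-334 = -334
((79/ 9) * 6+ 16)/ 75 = 206/ 225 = 0.92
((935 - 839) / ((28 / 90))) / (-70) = -216 / 49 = -4.41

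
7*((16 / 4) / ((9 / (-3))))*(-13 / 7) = 52 / 3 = 17.33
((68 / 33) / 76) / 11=17 / 6897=0.00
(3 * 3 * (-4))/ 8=-9/ 2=-4.50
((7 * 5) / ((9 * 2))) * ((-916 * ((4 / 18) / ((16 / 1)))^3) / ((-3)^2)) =-8015 / 15116544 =-0.00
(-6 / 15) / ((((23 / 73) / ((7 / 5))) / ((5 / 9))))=-0.99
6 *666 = 3996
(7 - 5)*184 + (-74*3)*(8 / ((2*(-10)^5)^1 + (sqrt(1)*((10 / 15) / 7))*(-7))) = 368.01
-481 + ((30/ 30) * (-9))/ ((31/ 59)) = -15442/ 31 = -498.13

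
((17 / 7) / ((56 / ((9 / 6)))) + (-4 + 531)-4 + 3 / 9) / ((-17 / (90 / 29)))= -18465495 / 193256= -95.55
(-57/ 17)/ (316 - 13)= -19/ 1717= -0.01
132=132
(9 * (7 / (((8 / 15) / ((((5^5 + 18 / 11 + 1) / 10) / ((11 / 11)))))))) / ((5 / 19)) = 30886191 / 220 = 140391.78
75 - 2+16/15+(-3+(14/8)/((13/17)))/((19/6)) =547169/7410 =73.84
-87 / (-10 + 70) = -29 / 20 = -1.45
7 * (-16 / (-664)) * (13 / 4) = 91 / 166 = 0.55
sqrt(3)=1.73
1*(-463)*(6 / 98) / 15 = -463 / 245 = -1.89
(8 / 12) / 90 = 1 / 135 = 0.01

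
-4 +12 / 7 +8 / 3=8 / 21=0.38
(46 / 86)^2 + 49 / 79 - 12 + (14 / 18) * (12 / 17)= -78553472 / 7449621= -10.54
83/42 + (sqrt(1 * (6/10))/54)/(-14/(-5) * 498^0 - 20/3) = 83/42 - sqrt(15)/1044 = 1.97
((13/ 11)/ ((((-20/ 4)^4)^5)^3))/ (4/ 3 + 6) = 39/ 209901540593193658423842862248420715332031250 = 0.00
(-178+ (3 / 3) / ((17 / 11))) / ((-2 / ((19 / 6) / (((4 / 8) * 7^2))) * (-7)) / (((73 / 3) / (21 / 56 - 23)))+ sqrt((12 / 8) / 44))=1546710276 * sqrt(66) / 3892057936483+ 6853941595116 / 3892057936483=1.76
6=6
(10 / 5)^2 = 4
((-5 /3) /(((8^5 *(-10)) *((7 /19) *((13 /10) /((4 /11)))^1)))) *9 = 285 /8200192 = 0.00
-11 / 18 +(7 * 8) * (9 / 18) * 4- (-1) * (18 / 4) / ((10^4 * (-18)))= 40099991 / 360000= 111.39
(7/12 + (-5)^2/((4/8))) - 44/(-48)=103/2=51.50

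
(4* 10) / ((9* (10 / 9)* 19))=4 / 19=0.21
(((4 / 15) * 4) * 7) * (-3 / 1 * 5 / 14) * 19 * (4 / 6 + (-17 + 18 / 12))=6764 / 3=2254.67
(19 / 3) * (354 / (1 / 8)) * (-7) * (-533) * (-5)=-334596080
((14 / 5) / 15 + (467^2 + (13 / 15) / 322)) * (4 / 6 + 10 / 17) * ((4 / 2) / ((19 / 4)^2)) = 5393258417152 / 222312825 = 24259.77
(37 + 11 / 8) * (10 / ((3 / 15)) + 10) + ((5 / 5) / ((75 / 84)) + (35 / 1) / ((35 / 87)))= 2390.62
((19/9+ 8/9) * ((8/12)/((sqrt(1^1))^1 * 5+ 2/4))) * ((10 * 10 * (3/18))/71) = 200/2343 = 0.09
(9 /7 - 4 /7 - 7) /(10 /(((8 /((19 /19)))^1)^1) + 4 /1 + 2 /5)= -880 /791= -1.11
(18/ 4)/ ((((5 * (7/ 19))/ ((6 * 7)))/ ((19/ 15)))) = 3249/ 25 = 129.96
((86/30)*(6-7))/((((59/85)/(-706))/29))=14966494/177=84556.46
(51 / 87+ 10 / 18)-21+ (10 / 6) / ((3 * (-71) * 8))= -327121 / 16472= -19.86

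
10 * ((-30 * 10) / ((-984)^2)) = -125 / 40344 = -0.00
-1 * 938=-938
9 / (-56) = -9 / 56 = -0.16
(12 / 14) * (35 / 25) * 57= 342 / 5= 68.40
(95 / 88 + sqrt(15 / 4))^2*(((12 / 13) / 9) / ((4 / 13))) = 95*sqrt(15) / 264 + 38065 / 23232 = 3.03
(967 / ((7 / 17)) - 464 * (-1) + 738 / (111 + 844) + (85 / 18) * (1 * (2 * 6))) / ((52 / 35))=57555203 / 29796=1931.64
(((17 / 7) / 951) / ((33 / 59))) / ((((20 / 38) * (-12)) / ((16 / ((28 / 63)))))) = -19057 / 732270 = -0.03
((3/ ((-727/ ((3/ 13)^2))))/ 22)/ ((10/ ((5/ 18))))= -3/ 10811944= -0.00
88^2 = 7744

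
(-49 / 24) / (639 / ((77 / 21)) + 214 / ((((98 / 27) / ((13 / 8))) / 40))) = -26411 / 51829632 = -0.00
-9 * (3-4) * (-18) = -162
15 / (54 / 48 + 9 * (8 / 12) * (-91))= -0.03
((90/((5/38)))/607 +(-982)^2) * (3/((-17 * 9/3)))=-585345352/10319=-56725.01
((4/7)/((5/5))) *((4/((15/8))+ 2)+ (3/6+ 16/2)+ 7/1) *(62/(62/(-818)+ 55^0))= 752.63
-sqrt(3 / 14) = -sqrt(42) / 14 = -0.46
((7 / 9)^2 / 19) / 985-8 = -12127271 / 1515915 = -8.00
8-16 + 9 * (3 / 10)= -53 / 10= -5.30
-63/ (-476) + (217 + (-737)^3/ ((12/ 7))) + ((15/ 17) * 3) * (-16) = -11909378788/ 51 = -233517231.14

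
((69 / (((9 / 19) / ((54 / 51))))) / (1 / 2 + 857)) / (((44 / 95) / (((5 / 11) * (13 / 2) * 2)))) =1619085 / 705551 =2.29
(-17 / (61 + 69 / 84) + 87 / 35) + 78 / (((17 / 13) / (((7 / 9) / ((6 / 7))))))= 174065582 / 3089835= 56.33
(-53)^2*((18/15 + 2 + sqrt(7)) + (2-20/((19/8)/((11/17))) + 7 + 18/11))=2809*sqrt(7) + 418549427/17765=30992.25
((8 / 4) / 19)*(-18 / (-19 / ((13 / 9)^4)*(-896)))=-28561 / 58949856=-0.00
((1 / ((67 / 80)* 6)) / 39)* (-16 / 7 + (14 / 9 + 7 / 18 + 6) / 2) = 4250 / 493857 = 0.01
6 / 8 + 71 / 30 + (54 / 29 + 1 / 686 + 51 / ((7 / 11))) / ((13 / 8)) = 53.58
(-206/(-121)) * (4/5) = 824/605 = 1.36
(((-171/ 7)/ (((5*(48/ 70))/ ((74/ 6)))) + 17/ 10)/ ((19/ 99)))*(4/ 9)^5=-539264/ 69255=-7.79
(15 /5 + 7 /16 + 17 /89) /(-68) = -5167 /96832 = -0.05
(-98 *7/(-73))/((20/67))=31.48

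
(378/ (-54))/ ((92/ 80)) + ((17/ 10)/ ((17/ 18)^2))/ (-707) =-8417026/ 1382185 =-6.09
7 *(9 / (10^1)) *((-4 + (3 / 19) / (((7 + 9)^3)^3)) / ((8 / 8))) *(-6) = 987086563835337 / 6528350289920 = 151.20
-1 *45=-45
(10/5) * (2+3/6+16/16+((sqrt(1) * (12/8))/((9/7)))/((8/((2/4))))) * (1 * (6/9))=343/72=4.76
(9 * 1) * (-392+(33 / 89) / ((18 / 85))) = -625179 / 178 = -3512.24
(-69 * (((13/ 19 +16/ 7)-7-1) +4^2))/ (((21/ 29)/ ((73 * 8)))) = -568321352/ 931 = -610441.84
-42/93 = -14/31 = -0.45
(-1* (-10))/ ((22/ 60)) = 300/ 11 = 27.27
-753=-753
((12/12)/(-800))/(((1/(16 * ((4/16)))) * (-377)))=1/75400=0.00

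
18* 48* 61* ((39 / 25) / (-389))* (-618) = 1270271808 / 9725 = 130619.21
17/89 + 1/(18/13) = 1463/1602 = 0.91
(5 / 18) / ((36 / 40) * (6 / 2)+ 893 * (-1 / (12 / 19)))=-50 / 254019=-0.00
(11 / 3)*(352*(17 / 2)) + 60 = 33092 / 3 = 11030.67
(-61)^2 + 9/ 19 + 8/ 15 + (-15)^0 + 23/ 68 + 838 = 88398871/ 19380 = 4561.35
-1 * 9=-9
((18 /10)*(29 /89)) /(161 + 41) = 261 /89890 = 0.00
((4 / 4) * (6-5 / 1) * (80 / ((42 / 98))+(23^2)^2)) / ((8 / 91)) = 76447553 / 24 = 3185314.71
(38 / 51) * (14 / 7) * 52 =3952 / 51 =77.49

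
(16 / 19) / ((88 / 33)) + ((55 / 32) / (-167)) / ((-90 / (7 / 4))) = 2310071 / 7310592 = 0.32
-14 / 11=-1.27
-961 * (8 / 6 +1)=-6727 / 3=-2242.33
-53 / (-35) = 53 / 35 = 1.51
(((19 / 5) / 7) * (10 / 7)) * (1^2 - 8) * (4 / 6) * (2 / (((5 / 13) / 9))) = -5928 / 35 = -169.37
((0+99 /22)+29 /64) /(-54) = -317 /3456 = -0.09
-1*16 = -16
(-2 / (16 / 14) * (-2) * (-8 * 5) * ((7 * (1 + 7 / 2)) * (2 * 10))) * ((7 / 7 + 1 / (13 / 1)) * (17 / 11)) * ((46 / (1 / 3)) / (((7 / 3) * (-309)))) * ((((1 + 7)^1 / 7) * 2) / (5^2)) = 37836288 / 14729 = 2568.83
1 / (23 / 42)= 42 / 23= 1.83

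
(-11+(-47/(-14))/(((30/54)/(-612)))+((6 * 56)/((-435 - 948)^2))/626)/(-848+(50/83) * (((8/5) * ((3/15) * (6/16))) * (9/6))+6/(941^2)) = 1904041557328161413671/435244346474813297205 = 4.37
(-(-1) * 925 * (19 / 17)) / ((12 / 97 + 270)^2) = 165363175 / 11671261668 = 0.01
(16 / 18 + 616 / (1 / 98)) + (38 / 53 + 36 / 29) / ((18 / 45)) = 835150565 / 13833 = 60373.78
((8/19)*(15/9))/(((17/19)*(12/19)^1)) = 190/153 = 1.24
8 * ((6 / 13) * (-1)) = -48 / 13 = -3.69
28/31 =0.90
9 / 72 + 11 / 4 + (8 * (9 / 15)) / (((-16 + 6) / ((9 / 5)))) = 2011 / 1000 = 2.01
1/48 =0.02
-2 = -2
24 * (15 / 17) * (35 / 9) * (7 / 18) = 4900 / 153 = 32.03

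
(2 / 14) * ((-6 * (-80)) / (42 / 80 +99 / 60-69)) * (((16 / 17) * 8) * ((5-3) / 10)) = -163840 / 106029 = -1.55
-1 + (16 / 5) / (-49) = -261 / 245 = -1.07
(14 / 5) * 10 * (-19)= -532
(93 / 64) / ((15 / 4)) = 31 / 80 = 0.39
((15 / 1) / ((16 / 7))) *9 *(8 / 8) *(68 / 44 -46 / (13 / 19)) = -8876385 / 2288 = -3879.54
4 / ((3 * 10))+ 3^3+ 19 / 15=28.40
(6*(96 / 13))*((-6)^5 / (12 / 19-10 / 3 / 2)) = 332857.41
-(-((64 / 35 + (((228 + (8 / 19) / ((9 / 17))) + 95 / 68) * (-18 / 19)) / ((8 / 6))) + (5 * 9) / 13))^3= -44192528609597425020345865937 / 11147372681397348032000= -3964389.63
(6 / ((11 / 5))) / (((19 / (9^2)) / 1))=11.63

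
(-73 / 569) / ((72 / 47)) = -3431 / 40968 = -0.08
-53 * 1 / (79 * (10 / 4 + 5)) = -106 / 1185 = -0.09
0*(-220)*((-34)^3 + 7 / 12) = 0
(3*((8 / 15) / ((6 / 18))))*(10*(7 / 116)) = 84 / 29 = 2.90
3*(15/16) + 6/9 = 167/48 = 3.48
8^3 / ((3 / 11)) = 5632 / 3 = 1877.33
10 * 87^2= 75690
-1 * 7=-7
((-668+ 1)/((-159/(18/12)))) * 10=3335/53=62.92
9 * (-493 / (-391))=261 / 23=11.35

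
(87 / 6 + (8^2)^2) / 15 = 8221 / 30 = 274.03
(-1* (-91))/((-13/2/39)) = -546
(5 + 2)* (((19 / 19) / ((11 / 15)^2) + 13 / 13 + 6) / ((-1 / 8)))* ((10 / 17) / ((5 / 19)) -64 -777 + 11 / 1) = 844770304 / 2057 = 410680.75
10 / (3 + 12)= 2 / 3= 0.67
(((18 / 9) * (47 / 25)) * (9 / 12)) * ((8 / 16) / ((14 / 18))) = 1269 / 700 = 1.81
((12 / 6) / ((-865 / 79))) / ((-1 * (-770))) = -79 / 333025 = -0.00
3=3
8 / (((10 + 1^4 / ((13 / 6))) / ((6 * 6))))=468 / 17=27.53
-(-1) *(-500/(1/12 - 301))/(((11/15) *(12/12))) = 2.27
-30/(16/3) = -5.62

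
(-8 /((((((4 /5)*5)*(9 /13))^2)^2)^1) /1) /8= -28561 /1679616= -0.02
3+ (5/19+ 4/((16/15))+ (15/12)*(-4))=153/76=2.01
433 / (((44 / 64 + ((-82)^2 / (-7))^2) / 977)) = 331664144 / 723395355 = 0.46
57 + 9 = 66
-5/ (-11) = 5/ 11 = 0.45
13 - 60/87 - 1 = 328/29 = 11.31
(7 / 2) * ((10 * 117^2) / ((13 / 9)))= 331695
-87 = -87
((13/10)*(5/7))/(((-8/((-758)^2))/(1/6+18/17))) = -233416625/2856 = -81728.51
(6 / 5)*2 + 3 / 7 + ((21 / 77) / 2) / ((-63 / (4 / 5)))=653 / 231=2.83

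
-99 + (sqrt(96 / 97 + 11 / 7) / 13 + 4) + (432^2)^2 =sqrt(1180781) / 8827 + 34828517281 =34828517281.12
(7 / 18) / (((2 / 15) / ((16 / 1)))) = 140 / 3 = 46.67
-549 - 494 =-1043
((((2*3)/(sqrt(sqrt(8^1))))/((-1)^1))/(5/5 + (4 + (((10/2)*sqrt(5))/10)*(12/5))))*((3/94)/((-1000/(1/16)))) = -27*2^(1/4)*sqrt(5)/66928000 + 9*2^(1/4)/5354240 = 0.00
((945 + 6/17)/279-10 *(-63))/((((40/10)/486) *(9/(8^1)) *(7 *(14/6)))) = 108149796/25823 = 4188.12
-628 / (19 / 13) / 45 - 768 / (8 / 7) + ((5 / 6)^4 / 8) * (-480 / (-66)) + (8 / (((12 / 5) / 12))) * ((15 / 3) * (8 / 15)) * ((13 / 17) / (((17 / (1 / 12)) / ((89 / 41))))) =-5458037881117 / 8023668840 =-680.24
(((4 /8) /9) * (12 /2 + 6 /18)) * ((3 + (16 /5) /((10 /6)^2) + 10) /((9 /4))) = 67222 /30375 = 2.21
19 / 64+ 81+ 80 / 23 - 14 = 104181 / 1472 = 70.78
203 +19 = 222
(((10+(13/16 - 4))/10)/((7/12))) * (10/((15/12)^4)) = 20928/4375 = 4.78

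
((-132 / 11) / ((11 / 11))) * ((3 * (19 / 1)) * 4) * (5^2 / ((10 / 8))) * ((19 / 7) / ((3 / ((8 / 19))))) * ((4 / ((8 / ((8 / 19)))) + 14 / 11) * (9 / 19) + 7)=-234908160 / 1463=-160566.07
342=342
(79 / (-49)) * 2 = -158 / 49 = -3.22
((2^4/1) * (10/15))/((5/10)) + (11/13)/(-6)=551/26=21.19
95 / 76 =5 / 4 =1.25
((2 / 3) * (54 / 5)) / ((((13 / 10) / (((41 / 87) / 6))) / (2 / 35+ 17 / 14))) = 0.55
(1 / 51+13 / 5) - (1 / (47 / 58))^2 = 617792 / 563295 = 1.10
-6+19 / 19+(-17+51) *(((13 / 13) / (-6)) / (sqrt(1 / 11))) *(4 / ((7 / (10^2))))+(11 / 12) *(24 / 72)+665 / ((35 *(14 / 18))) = 4973 / 252 - 6800 *sqrt(11) / 21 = -1054.22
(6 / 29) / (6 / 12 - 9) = -12 / 493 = -0.02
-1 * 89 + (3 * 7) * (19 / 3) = 44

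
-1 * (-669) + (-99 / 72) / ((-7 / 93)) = 38487 / 56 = 687.27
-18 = -18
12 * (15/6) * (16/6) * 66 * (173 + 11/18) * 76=69666666.67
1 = 1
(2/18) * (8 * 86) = 76.44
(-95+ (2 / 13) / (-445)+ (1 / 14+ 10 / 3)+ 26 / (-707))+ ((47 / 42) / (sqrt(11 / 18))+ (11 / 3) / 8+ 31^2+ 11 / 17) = 47 * sqrt(22) / 154+ 207510569179 / 238388280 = 871.90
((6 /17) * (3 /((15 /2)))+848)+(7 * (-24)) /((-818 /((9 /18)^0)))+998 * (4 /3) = 227260184 /104295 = 2179.01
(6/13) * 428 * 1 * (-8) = -20544/13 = -1580.31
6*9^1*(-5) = -270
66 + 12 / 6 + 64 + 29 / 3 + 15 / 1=470 / 3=156.67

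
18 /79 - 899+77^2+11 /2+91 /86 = 17109962 /3397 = 5036.79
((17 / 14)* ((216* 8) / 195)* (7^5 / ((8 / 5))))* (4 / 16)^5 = 367353 / 3328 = 110.38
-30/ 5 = -6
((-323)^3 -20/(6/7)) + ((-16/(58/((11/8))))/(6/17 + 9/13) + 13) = -20522251117/609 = -33698277.70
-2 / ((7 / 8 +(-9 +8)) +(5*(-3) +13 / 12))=48 / 337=0.14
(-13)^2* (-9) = -1521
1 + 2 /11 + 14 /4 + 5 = 213 /22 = 9.68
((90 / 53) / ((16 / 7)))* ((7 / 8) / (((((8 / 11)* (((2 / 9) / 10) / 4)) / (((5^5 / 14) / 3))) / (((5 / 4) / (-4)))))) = -812109375 / 217088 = -3740.92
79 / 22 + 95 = 2169 / 22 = 98.59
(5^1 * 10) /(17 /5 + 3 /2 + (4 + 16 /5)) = 500 /121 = 4.13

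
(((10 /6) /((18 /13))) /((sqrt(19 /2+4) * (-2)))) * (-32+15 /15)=2015 * sqrt(6) /972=5.08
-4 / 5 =-0.80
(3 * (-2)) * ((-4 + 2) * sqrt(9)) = 36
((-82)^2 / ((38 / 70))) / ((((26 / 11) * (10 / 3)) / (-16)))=-6212976 / 247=-25153.75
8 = 8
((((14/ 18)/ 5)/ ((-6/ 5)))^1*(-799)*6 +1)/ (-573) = -5602/ 5157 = -1.09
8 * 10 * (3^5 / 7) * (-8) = -155520 / 7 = -22217.14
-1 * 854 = -854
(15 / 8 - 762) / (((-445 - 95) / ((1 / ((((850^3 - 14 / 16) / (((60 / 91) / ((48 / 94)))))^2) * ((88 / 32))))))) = 44776430 / 19788437623622209582171131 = 0.00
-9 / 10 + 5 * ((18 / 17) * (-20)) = -18153 / 170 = -106.78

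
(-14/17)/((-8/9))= 0.93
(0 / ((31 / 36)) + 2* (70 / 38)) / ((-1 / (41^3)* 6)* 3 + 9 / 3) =137842 / 112233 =1.23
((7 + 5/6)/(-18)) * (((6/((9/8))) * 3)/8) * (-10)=235/27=8.70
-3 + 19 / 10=-1.10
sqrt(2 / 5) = sqrt(10) / 5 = 0.63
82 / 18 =41 / 9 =4.56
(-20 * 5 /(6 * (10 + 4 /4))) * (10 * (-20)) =10000 /33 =303.03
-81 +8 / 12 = -241 / 3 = -80.33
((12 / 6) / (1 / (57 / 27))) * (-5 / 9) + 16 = 1106 / 81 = 13.65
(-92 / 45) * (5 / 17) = -92 / 153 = -0.60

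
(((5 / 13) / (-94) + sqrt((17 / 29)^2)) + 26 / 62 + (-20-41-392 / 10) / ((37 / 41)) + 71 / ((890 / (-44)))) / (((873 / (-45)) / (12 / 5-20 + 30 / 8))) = -568886204732593 / 7018177666760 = -81.06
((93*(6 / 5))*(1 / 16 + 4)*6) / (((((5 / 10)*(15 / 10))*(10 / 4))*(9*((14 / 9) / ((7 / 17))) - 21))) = 111.60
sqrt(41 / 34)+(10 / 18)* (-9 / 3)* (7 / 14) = -5 / 6+sqrt(1394) / 34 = 0.26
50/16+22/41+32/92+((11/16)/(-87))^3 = 10197881748259/2543486275584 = 4.01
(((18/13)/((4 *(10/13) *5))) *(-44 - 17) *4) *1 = -549/25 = -21.96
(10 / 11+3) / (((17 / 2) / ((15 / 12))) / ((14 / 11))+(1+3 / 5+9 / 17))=25585 / 48906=0.52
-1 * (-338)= 338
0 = 0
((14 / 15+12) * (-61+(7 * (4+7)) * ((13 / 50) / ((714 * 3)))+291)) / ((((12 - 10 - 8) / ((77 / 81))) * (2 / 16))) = -52568958134 / 13942125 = -3770.51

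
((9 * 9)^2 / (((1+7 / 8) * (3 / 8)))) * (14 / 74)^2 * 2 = 4572288 / 6845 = 667.97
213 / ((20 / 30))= 639 / 2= 319.50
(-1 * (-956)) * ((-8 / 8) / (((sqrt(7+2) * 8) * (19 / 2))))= -239 / 57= -4.19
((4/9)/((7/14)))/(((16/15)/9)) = 15/2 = 7.50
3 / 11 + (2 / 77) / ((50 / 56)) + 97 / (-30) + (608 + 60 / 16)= 2009101 / 3300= 608.82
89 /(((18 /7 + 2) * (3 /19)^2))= 224903 /288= 780.91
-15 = -15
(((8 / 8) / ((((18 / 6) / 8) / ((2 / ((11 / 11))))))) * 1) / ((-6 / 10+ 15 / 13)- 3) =-1040 / 477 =-2.18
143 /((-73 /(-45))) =6435 /73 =88.15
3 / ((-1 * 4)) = -0.75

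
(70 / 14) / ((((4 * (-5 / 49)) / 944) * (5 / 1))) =-11564 / 5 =-2312.80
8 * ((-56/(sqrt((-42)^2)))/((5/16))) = -512/15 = -34.13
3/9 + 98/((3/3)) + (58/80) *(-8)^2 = 2171/15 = 144.73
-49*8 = -392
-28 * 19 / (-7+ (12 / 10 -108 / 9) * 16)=2660 / 899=2.96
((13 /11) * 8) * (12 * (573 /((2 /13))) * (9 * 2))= 83667168 /11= 7606106.18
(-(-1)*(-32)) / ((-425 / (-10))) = -64 / 85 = -0.75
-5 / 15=-1 / 3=-0.33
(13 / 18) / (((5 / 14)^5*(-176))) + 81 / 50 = 565393 / 618750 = 0.91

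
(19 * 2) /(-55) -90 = -4988 /55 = -90.69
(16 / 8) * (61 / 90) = 61 / 45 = 1.36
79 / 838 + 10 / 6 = 1.76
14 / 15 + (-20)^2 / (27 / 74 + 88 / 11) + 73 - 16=981911 / 9285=105.75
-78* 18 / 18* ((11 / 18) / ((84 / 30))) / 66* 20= -5.16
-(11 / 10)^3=-1331 / 1000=-1.33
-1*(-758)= 758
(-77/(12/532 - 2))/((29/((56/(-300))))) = -0.25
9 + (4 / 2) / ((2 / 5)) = 14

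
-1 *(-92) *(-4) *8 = -2944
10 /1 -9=1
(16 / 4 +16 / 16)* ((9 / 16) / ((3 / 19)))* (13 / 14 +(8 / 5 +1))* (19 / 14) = 267501 / 3136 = 85.30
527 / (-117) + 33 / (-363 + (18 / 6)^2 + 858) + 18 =88853 / 6552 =13.56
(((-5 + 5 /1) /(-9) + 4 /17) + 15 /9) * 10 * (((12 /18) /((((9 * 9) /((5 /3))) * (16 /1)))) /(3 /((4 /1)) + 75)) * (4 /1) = 9700 /11265237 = 0.00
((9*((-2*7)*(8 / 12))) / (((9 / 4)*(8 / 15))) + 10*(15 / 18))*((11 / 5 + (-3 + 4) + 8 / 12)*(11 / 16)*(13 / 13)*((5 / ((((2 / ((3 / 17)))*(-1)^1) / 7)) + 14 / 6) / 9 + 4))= -42431785 / 66096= -641.97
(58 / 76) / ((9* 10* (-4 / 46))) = -667 / 6840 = -0.10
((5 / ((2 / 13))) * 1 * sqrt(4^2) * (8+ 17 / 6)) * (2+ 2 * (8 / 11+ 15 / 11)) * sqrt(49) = 2011100 / 33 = 60942.42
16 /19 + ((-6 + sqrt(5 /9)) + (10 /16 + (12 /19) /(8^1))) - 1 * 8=-1893 /152 + sqrt(5) /3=-11.71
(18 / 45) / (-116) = -1 / 290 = -0.00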